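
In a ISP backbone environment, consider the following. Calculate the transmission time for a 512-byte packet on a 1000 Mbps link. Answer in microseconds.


Given: packet = 512 bytes, bandwidth = 1000 Mbps
Packet in bits = 512 * 8 = 4096 bits
Bandwidth = 1000 * 10^6 = 1000000000 bps
Time = 4096 / 1000000000 seconds
Time in us = 4096 * 10^6 / 1000000000 = 4.096

4.096


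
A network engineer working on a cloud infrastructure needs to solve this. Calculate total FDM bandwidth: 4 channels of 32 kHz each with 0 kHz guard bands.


Given: 4 channels, 32 kHz each, guard = 0 kHz
Channel bandwidth = 4 * 32 = 128 kHz
Guard bands = 3 gaps * 0 kHz = 0 kHz
Total = 128 + 0 = 128 kHz

128


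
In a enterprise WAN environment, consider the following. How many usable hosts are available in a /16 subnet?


Given: subnet mask /16
Host bits = 32 - 16 = 16
Total addresses = 2^16 = 65536
Usable hosts = 65536 - 2 (network + broadcast) = 65534

65534


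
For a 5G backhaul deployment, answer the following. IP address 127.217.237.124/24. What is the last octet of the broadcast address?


Given: IP = 127.217.237.124, prefix = /24
Host bits = 32 - 24 = 8
Network last octet = 124 AND mask = 0
Host part size = 2^8 - 1 = 255
Broadcast last octet = 0 OR 255 = 255

255


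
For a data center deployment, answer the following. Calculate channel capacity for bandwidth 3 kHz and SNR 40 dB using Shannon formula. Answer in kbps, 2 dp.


Given: B = 3 kHz, SNR = 40 dB
SNR linear = 10^(40/10) = 10000
1 + SNR = 10001
log2(10001) = 13.2878566418
C = 3 * 1000 * 13.2878566418 = 39863.5699 bps
C = 39.863570 kbps -> 39.86 kbps (2 dp)

39.86


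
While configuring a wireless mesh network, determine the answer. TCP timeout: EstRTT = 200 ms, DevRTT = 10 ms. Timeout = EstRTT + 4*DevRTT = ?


Given: EstRTT = 200 ms, DevRTT = 10 ms
Timeout = EstRTT + 4 * DevRTT
4 * DevRTT = 4 * 10 = 40
Timeout = 200 + 40 = 240 ms

240


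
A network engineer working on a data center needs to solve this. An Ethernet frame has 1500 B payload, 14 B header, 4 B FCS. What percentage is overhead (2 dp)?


Given: payload = 1500 B, header = 14 B, trailer = 4 B
Overhead bytes = header + trailer = 14 + 4 = 18
Total frame = payload + overhead = 1500 + 18 = 1518
Overhead % = 18 / 1518 * 100 = 1.1858% -> 1.19% (2 dp)

1.19


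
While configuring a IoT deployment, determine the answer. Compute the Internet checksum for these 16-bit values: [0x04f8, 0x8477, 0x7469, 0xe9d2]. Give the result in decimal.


Given words: [0x04f8, 0x8477, 0x7469, 0xe9d2]
Step 1: Sum all words
Raw sum = 1272 + 33911 + 29801 + 59858 = 124842
Step 2: Fold carry: (59306 + 1) = 59307
One's complement = ~59307 & 0xFFFF = 6228

6228


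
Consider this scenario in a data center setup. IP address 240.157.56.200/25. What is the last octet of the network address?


Given: IP = 240.157.56.200, prefix = /25
Subnet mask = 255.255.255.128
Last octet of IP: 200
Last octet of mask: 128
Network last octet = 200 AND 128 = 128

128


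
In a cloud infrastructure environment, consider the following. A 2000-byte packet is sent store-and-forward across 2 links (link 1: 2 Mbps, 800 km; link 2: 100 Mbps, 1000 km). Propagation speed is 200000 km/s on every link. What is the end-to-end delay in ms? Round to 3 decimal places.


Packet = 2000 bytes = 16000 bits. Store-and-forward: sum (t_trans + t_prop) per link.
Link 1: t_trans = 16000/(2*10^6) s = 8.0000 ms; t_prop = 800/200000 s = 4.0000 ms; subtotal = 12.0000 ms
Link 2: t_trans = 16000/(100*10^6) s = 0.1600 ms; t_prop = 1000/200000 s = 5.0000 ms; subtotal = 5.1600 ms
End-to-end = 12.0000 + 5.1600 = 17.1600 ms -> 17.160 ms (3 dp)

17.160


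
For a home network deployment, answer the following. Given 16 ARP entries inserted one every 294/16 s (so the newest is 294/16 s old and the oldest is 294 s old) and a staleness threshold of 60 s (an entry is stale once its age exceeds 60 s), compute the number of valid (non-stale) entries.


Ages are k * 294/16 s for k = 1..16 (spacing = 18.3750 s).
Entry k is valid iff k * 294/16 <= 60 iff k <= 16 * 60 / 294 = 3.2653
n_valid = floor(3.2653) = 3
(n_stale = 16 - 3 = 13)

3


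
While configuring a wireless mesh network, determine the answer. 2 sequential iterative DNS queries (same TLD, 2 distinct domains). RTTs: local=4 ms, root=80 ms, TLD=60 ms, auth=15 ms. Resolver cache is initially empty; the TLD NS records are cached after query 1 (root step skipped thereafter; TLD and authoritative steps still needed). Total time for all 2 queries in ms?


Lookup 1 (cold cache): local + root + TLD + auth = 4 + 80 + 60 + 15 = 159 ms
Lookups 2..2 (TLD NS cached -> skip root; new domain -> still ask TLD and auth): local + TLD + auth = 4 + 60 + 15 = 79 ms each
Remaining 1 lookups: 1 * 79 = 79 ms
Total = 159 + 79 = 238 ms

238


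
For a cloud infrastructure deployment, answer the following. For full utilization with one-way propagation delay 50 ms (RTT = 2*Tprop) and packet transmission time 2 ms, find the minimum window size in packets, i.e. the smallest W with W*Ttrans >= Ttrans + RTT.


Given: Ttrans = 2 ms, RTT = 100 ms (= 2 * Tprop, Tprop = 50 ms)
Time until first ACK returns = Ttrans + RTT = 2 + 100 = 102 ms
Need W * Ttrans >= Ttrans + RTT  ->  W >= (Ttrans + RTT) / Ttrans
(Ttrans + RTT) / Ttrans = 102 / 2 = 51
W_min = ceil(51) = 51

51


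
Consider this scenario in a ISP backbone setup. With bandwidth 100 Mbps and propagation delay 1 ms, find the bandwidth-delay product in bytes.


Given: bandwidth = 100 Mbps, delay = 1 ms
BDP in bits = 100 * 10^6 * 1 / 1000
BDP in bits = 100000
BDP in bytes = 100000 / 8 = 12500

12500


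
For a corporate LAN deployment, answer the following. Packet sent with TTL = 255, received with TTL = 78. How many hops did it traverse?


Given: initial TTL = 255, received TTL = 78
Hops = initial TTL - received TTL
Hops = 255 - 78 = 177

177


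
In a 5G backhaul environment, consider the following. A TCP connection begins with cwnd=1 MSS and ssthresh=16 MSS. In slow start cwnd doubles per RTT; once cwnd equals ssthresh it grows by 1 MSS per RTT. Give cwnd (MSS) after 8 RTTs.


RTT 0: cwnd = 1 MSS (initial)
RTT 1: cwnd = 2 MSS (slow start, doubled)
RTT 2: cwnd = 4 MSS (slow start, doubled)
RTT 3: cwnd = 8 MSS (slow start, doubled)
RTT 4: cwnd = 16 MSS (slow start, doubled)
RTT 5: cwnd = 17 MSS (congestion avoidance, +1)
RTT 6: cwnd = 18 MSS (congestion avoidance, +1)
RTT 7: cwnd = 19 MSS (congestion avoidance, +1)
RTT 8: cwnd = 20 MSS (congestion avoidance, +1)

20


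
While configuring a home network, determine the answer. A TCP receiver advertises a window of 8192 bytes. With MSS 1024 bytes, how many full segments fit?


Given: RWND = 8192 bytes, MSS = 1024 bytes
Full segments = floor(RWND / MSS)
Full segments = floor(8192 / 1024)
Full segments = floor(8.0) = 8

8


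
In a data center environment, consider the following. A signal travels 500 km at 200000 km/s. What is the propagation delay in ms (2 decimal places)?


Given: distance = 500 km, speed = 200000 km/s
Delay = distance / speed = 500 / 200000 seconds
Delay in ms = 500 * 1000 / 200000
Delay = 2.5000 ms
Rounded to 2 dp = 2.50 ms

2.50


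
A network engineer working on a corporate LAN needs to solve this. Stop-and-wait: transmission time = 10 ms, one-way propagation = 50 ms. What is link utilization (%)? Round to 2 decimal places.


Given: Ttrans = 10 ms, Tprop = 50 ms
RTT = 2 * Tprop = 2 * 50 = 100 ms
U = Ttrans / (Ttrans + RTT)
U = 10 / (10 + 100)
U = 10 / 110 = 0.090909
U% = 9.09%

9.09


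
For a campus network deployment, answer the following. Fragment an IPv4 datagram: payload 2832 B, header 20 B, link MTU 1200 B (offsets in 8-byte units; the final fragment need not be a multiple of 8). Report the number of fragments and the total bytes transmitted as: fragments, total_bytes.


Max data per non-final fragment = floor((MTU - header)/8)*8 = floor((1200 - 20)/8)*8 = floor(1180/8)*8 = 1176 B
Final fragment needs no 8-byte alignment: it can carry up to MTU - header = 1180 B
Non-final fragments needed = ceil((payload - 1180) / 1176) = ceil(1652/1176) = ceil(1.4048) = 2
Number of fragments = 2 + 1 = 3
Fragment sizes (data): 2 * 1176 B + 480 B (last, 480 <= 1180 OK)
Total bytes sent = payload + n_frags * header = 2832 + 3*20 = 2832 + 60 = 2892 B

3, 2892


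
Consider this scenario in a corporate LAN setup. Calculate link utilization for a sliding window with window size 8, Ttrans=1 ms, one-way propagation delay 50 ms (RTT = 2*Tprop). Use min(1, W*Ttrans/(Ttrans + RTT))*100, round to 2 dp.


Given: W = 8, Ttrans = 1 ms, RTT = 100 ms (= 2 * Tprop, Tprop = 50 ms)
Cycle time = Ttrans + RTT = 1 + 100 = 101 ms (first packet sent until its ACK returns)
W * Ttrans = 8 * 1 = 8 ms of sending per cycle
W * Ttrans / (Ttrans + RTT) = 8 / 101 = 0.079208
U = min(1, 0.079208) = 0.079208
U% = 7.92%

7.92


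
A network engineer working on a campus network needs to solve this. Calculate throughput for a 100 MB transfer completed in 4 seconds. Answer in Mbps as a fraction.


Given: file = 100 MB, time = 4 s
File in Mb = 100 * 8 = 800 Mb
Throughput = 800 / 4 Mbps
Throughput = 200 Mbps

200


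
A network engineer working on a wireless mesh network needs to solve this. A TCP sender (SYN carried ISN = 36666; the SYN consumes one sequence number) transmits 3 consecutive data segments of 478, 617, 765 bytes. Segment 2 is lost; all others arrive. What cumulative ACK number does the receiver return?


SYN uses sequence number 36666; first data byte = ISN + 1 = 36667.
Segment 1: SEQ = 36667, len = 478 B, covers [36667, 37144]
Segment 2: SEQ = 37145, len = 617 B, covers [37145, 37761] [LOST]
Segment 3: SEQ = 37762, len = 765 B, covers [37762, 38526]
In-order data received: bytes [36667, 37144] (segments 1..1).
Segment 2 missing -> gap begins at byte 37145; later segments buffered out of order.
Cumulative ACK = next expected in-order byte = 36667 + 478 = 37145

37145


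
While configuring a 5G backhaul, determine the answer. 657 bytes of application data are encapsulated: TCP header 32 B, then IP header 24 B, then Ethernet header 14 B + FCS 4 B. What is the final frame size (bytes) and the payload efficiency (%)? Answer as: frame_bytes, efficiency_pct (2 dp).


TCP segment = 657 + 32 = 689 B
IP packet = 689 + 24 = 713 B
Ethernet frame = 713 + 14 + 4 = 731 B
Efficiency = app / frame = 657 / 731 = 0.898769 = 89.8769% -> 89.88% (2 dp)

731, 89.88


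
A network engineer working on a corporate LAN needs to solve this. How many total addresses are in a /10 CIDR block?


Given: CIDR prefix /10
Host bits = 32 - 10 = 22
Total addresses = 2^22 = 4194304

4194304


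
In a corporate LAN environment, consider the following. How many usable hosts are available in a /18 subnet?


Given: subnet mask /18
Host bits = 32 - 18 = 14
Total addresses = 2^14 = 16384
Usable hosts = 16384 - 2 (network + broadcast) = 16382

16382


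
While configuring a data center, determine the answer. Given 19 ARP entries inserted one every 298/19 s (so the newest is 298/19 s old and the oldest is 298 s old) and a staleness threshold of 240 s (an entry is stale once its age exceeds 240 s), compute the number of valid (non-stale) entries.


Ages are k * 298/19 s for k = 1..19 (spacing = 15.6842 s).
Entry k is valid iff k * 298/19 <= 240 iff k <= 19 * 240 / 298 = 15.3020
n_valid = floor(15.3020) = 15
(n_stale = 19 - 15 = 4)

15


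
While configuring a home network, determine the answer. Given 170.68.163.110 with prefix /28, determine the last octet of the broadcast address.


Given: IP = 170.68.163.110, prefix = /28
Host bits = 32 - 28 = 4
Network last octet = 110 AND mask = 96
Host part size = 2^4 - 1 = 15
Broadcast last octet = 96 OR 15 = 111

111


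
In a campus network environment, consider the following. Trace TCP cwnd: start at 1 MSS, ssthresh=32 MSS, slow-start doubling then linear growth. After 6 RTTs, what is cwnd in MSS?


RTT 0: cwnd = 1 MSS (initial)
RTT 1: cwnd = 2 MSS (slow start, doubled)
RTT 2: cwnd = 4 MSS (slow start, doubled)
RTT 3: cwnd = 8 MSS (slow start, doubled)
RTT 4: cwnd = 16 MSS (slow start, doubled)
RTT 5: cwnd = 32 MSS (slow start, doubled)
RTT 6: cwnd = 33 MSS (congestion avoidance, +1)

33


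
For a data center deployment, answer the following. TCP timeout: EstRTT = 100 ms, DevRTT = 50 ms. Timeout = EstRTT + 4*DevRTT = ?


Given: EstRTT = 100 ms, DevRTT = 50 ms
Timeout = EstRTT + 4 * DevRTT
4 * DevRTT = 4 * 50 = 200
Timeout = 100 + 200 = 300 ms

300


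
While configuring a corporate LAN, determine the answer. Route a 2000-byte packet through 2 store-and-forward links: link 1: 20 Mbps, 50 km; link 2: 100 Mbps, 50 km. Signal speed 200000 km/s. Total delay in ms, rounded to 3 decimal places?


Packet = 2000 bytes = 16000 bits. Store-and-forward: sum (t_trans + t_prop) per link.
Link 1: t_trans = 16000/(20*10^6) s = 0.8000 ms; t_prop = 50/200000 s = 0.2500 ms; subtotal = 1.0500 ms
Link 2: t_trans = 16000/(100*10^6) s = 0.1600 ms; t_prop = 50/200000 s = 0.2500 ms; subtotal = 0.4100 ms
End-to-end = 1.0500 + 0.4100 = 1.4600 ms -> 1.460 ms (3 dp)

1.460


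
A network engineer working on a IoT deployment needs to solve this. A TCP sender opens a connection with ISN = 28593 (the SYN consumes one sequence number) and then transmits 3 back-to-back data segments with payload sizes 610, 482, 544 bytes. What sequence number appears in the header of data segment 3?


The SYN occupies sequence number ISN = 28593, so the first data byte is ISN + 1 = 28594.
SEQ of data segment i = (ISN + 1) + sum of payload sizes of segments 1..i-1.
Segment 1: SEQ = 28594, payload = 610 bytes
Segment 2: SEQ = 29204, payload = 482 bytes
Segment 3: SEQ = 29686, payload = 544 bytes
SEQ of segment 3 = 28594 + 610 + 482 = 29686

29686


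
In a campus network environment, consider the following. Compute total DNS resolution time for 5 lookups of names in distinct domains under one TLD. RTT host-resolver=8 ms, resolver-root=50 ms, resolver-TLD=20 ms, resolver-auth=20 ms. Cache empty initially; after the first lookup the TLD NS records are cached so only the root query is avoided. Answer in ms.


Lookup 1 (cold cache): local + root + TLD + auth = 8 + 50 + 20 + 20 = 98 ms
Lookups 2..5 (TLD NS cached -> skip root; new domain -> still ask TLD and auth): local + TLD + auth = 8 + 20 + 20 = 48 ms each
Remaining 4 lookups: 4 * 48 = 192 ms
Total = 98 + 192 = 290 ms

290


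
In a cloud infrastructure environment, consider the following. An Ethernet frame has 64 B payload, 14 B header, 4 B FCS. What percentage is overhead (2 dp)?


Given: payload = 64 B, header = 14 B, trailer = 4 B
Overhead bytes = header + trailer = 14 + 4 = 18
Total frame = payload + overhead = 64 + 18 = 82
Overhead % = 18 / 82 * 100 = 21.9512% -> 21.95% (2 dp)

21.95


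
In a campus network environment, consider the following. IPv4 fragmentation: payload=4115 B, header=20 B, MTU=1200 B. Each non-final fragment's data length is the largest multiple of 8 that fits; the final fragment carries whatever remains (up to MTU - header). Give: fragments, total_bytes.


Max data per non-final fragment = floor((MTU - header)/8)*8 = floor((1200 - 20)/8)*8 = floor(1180/8)*8 = 1176 B
Final fragment needs no 8-byte alignment: it can carry up to MTU - header = 1180 B
Non-final fragments needed = ceil((payload - 1180) / 1176) = ceil(2935/1176) = ceil(2.4957) = 3
Number of fragments = 3 + 1 = 4
Fragment sizes (data): 3 * 1176 B + 587 B (last, 587 <= 1180 OK)
Total bytes sent = payload + n_frags * header = 4115 + 4*20 = 4115 + 80 = 4195 B

4, 4195


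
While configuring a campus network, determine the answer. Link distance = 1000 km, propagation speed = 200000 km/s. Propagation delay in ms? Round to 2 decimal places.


Given: distance = 1000 km, speed = 200000 km/s
Delay = distance / speed = 1000 / 200000 seconds
Delay in ms = 1000 * 1000 / 200000
Delay = 5.0000 ms
Rounded to 2 dp = 5.00 ms

5.00


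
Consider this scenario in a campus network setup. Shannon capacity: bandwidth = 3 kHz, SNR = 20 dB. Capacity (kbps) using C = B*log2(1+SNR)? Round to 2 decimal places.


Given: B = 3 kHz, SNR = 20 dB
SNR linear = 10^(20/10) = 100
1 + SNR = 101
log2(101) = 6.6582114828
C = 3 * 1000 * 6.6582114828 = 19974.6344 bps
C = 19.974634 kbps -> 19.97 kbps (2 dp)

19.97


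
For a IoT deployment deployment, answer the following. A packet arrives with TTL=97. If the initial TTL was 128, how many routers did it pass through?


Given: initial TTL = 128, received TTL = 97
Hops = initial TTL - received TTL
Hops = 128 - 97 = 31

31


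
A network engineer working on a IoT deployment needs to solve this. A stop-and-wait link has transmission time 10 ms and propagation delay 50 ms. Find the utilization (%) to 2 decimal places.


Given: Ttrans = 10 ms, Tprop = 50 ms
RTT = 2 * Tprop = 2 * 50 = 100 ms
U = Ttrans / (Ttrans + RTT)
U = 10 / (10 + 100)
U = 10 / 110 = 0.090909
U% = 9.09%

9.09


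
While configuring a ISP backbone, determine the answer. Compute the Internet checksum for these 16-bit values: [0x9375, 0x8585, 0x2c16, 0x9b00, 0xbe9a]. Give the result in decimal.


Given words: [0x9375, 0x8585, 0x2c16, 0x9b00, 0xbe9a]
Step 1: Sum all words
Raw sum = 37749 + 34181 + 11286 + 39680 + 48794 = 171690
Step 2: Fold carry: (40618 + 2) = 40620
One's complement = ~40620 & 0xFFFF = 24915

24915


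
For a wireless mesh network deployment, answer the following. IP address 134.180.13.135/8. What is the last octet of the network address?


Given: IP = 134.180.13.135, prefix = /8
Subnet mask = 255.0.0.0
Last octet of IP: 135
Last octet of mask: 0
Network last octet = 135 AND 0 = 0

0


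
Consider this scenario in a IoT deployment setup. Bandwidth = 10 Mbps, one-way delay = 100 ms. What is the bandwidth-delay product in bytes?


Given: bandwidth = 10 Mbps, delay = 100 ms
BDP in bits = 10 * 10^6 * 100 / 1000
BDP in bits = 1000000
BDP in bytes = 1000000 / 8 = 125000

125000


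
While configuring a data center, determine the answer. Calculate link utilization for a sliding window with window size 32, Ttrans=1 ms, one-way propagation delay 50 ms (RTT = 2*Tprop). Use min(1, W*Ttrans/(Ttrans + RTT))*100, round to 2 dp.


Given: W = 32, Ttrans = 1 ms, RTT = 100 ms (= 2 * Tprop, Tprop = 50 ms)
Cycle time = Ttrans + RTT = 1 + 100 = 101 ms (first packet sent until its ACK returns)
W * Ttrans = 32 * 1 = 32 ms of sending per cycle
W * Ttrans / (Ttrans + RTT) = 32 / 101 = 0.316832
U = min(1, 0.316832) = 0.316832
U% = 31.68%

31.68


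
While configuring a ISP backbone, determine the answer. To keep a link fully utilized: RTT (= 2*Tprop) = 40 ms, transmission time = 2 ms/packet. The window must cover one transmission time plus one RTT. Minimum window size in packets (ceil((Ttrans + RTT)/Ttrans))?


Given: Ttrans = 2 ms, RTT = 40 ms (= 2 * Tprop, Tprop = 20 ms)
Time until first ACK returns = Ttrans + RTT = 2 + 40 = 42 ms
Need W * Ttrans >= Ttrans + RTT  ->  W >= (Ttrans + RTT) / Ttrans
(Ttrans + RTT) / Ttrans = 42 / 2 = 21
W_min = ceil(21) = 21

21


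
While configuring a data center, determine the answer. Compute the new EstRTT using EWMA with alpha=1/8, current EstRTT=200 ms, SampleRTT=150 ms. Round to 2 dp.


Given: EstRTT = 200 ms, SampleRTT = 150 ms, alpha = 1/8
New EstRTT = (1 - alpha) * EstRTT + alpha * SampleRTT
(7/8) * 200 = 175
(1/8) * 150 = 18.75
New EstRTT = 175 + 18.75 = 193.75 ms -> 193.75 ms (2 dp)

193.75


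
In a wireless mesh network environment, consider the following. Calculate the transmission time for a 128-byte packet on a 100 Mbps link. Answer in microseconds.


Given: packet = 128 bytes, bandwidth = 100 Mbps
Packet in bits = 128 * 8 = 1024 bits
Bandwidth = 100 * 10^6 = 100000000 bps
Time = 1024 / 100000000 seconds
Time in us = 1024 * 10^6 / 100000000 = 10.24

10.24


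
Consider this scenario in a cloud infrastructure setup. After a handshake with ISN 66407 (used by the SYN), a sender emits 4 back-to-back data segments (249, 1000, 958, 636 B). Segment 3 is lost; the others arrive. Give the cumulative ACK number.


SYN uses sequence number 66407; first data byte = ISN + 1 = 66408.
Segment 1: SEQ = 66408, len = 249 B, covers [66408, 66656]
Segment 2: SEQ = 66657, len = 1000 B, covers [66657, 67656]
Segment 3: SEQ = 67657, len = 958 B, covers [67657, 68614] [LOST]
Segment 4: SEQ = 68615, len = 636 B, covers [68615, 69250]
In-order data received: bytes [66408, 67656] (segments 1..2).
Segment 3 missing -> gap begins at byte 67657; later segments buffered out of order.
Cumulative ACK = next expected in-order byte = 66408 + 249 + 1000 = 67657

67657


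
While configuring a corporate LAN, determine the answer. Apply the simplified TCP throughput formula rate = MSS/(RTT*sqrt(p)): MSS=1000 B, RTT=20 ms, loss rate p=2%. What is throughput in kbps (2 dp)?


Given: MSS = 1000 bytes, RTT = 20 ms, loss = 2%
RTT in seconds = 20 / 1000 = 0.02
Loss rate = 2% = 0.02
sqrt(loss) = sqrt(0.02) = 0.141421356237
Throughput (bytes/s) = 1000 / (0.02 * 0.141421356237) = 353553.3906
Throughput (kbps) = 353553.3906 * 8 / 1000 = 2828.427125 -> 2828.43 kbps (2 dp)

2828.43


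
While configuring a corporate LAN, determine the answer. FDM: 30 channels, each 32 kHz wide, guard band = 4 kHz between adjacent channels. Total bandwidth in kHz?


Given: 30 channels, 32 kHz each, guard = 4 kHz
Channel bandwidth = 30 * 32 = 960 kHz
Guard bands = 29 gaps * 4 kHz = 116 kHz
Total = 960 + 116 = 1076 kHz

1076


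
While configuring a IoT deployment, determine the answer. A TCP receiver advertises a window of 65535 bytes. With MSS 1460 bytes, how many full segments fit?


Given: RWND = 65535 bytes, MSS = 1460 bytes
Full segments = floor(RWND / MSS)
Full segments = floor(65535 / 1460)
Full segments = floor(44.887) = 44

44


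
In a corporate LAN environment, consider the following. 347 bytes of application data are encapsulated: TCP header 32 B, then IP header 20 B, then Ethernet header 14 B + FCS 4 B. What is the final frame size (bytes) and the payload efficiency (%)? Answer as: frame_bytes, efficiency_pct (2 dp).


TCP segment = 347 + 32 = 379 B
IP packet = 379 + 20 = 399 B
Ethernet frame = 399 + 14 + 4 = 417 B
Efficiency = app / frame = 347 / 417 = 0.832134 = 83.2134% -> 83.21% (2 dp)

417, 83.21


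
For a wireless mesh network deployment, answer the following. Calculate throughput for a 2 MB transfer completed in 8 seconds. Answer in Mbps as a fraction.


Given: file = 2 MB, time = 8 s
File in Mb = 2 * 8 = 16 Mb
Throughput = 16 / 8 Mbps
Throughput = 2 Mbps

2


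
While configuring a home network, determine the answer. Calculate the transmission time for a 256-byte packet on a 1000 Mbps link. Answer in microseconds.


Given: packet = 256 bytes, bandwidth = 1000 Mbps
Packet in bits = 256 * 8 = 2048 bits
Bandwidth = 1000 * 10^6 = 1000000000 bps
Time = 2048 / 1000000000 seconds
Time in us = 2048 * 10^6 / 1000000000 = 2.048

2.048


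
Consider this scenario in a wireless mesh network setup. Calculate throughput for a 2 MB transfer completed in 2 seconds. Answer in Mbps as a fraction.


Given: file = 2 MB, time = 2 s
File in Mb = 2 * 8 = 16 Mb
Throughput = 16 / 2 Mbps
Throughput = 8 Mbps

8


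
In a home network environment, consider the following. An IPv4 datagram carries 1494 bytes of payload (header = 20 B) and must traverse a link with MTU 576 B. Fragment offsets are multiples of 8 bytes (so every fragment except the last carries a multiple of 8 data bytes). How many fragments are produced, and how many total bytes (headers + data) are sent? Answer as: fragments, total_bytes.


Max data per non-final fragment = floor((MTU - header)/8)*8 = floor((576 - 20)/8)*8 = floor(556/8)*8 = 552 B
Final fragment needs no 8-byte alignment: it can carry up to MTU - header = 556 B
Non-final fragments needed = ceil((payload - 556) / 552) = ceil(938/552) = ceil(1.6993) = 2
Number of fragments = 2 + 1 = 3
Fragment sizes (data): 2 * 552 B + 390 B (last, 390 <= 556 OK)
Total bytes sent = payload + n_frags * header = 1494 + 3*20 = 1494 + 60 = 1554 B

3, 1554


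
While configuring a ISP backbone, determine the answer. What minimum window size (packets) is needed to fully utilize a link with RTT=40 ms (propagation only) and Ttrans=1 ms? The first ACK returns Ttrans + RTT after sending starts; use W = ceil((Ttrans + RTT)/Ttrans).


Given: Ttrans = 1 ms, RTT = 40 ms (= 2 * Tprop, Tprop = 20 ms)
Time until first ACK returns = Ttrans + RTT = 1 + 40 = 41 ms
Need W * Ttrans >= Ttrans + RTT  ->  W >= (Ttrans + RTT) / Ttrans
(Ttrans + RTT) / Ttrans = 41 / 1 = 41
W_min = ceil(41) = 41

41


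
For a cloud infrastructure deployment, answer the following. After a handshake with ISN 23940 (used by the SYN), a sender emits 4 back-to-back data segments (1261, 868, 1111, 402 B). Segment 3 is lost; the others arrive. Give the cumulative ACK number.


SYN uses sequence number 23940; first data byte = ISN + 1 = 23941.
Segment 1: SEQ = 23941, len = 1261 B, covers [23941, 25201]
Segment 2: SEQ = 25202, len = 868 B, covers [25202, 26069]
Segment 3: SEQ = 26070, len = 1111 B, covers [26070, 27180] [LOST]
Segment 4: SEQ = 27181, len = 402 B, covers [27181, 27582]
In-order data received: bytes [23941, 26069] (segments 1..2).
Segment 3 missing -> gap begins at byte 26070; later segments buffered out of order.
Cumulative ACK = next expected in-order byte = 23941 + 1261 + 868 = 26070

26070


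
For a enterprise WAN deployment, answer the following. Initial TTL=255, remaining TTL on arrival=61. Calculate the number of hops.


Given: initial TTL = 255, received TTL = 61
Hops = initial TTL - received TTL
Hops = 255 - 61 = 194

194


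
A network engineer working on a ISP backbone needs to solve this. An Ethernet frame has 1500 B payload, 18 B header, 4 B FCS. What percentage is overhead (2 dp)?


Given: payload = 1500 B, header = 18 B, trailer = 4 B
Overhead bytes = header + trailer = 18 + 4 = 22
Total frame = payload + overhead = 1500 + 22 = 1522
Overhead % = 22 / 1522 * 100 = 1.4455% -> 1.45% (2 dp)

1.45


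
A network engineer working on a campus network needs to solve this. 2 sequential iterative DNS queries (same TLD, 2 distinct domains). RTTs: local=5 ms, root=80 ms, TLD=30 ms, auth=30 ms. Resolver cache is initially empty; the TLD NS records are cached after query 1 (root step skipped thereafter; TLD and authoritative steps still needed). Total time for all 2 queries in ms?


Lookup 1 (cold cache): local + root + TLD + auth = 5 + 80 + 30 + 30 = 145 ms
Lookups 2..2 (TLD NS cached -> skip root; new domain -> still ask TLD and auth): local + TLD + auth = 5 + 30 + 30 = 65 ms each
Remaining 1 lookups: 1 * 65 = 65 ms
Total = 145 + 65 = 210 ms

210


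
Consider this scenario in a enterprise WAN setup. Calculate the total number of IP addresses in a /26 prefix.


Given: CIDR prefix /26
Host bits = 32 - 26 = 6
Total addresses = 2^6 = 64

64


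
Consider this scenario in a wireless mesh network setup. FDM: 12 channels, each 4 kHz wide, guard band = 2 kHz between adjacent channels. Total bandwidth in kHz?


Given: 12 channels, 4 kHz each, guard = 2 kHz
Channel bandwidth = 12 * 4 = 48 kHz
Guard bands = 11 gaps * 2 kHz = 22 kHz
Total = 48 + 22 = 70 kHz

70


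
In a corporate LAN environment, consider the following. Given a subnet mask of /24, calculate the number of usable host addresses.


Given: subnet mask /24
Host bits = 32 - 24 = 8
Total addresses = 2^8 = 256
Usable hosts = 256 - 2 (network + broadcast) = 254

254


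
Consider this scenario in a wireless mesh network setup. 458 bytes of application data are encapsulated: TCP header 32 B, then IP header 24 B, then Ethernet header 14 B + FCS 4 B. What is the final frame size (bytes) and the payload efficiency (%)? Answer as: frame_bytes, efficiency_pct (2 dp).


TCP segment = 458 + 32 = 490 B
IP packet = 490 + 24 = 514 B
Ethernet frame = 514 + 14 + 4 = 532 B
Efficiency = app / frame = 458 / 532 = 0.860902 = 86.0902% -> 86.09% (2 dp)

532, 86.09


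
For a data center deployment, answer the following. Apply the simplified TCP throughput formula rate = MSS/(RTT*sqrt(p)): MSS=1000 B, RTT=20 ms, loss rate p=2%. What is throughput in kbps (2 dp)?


Given: MSS = 1000 bytes, RTT = 20 ms, loss = 2%
RTT in seconds = 20 / 1000 = 0.02
Loss rate = 2% = 0.02
sqrt(loss) = sqrt(0.02) = 0.141421356237
Throughput (bytes/s) = 1000 / (0.02 * 0.141421356237) = 353553.3906
Throughput (kbps) = 353553.3906 * 8 / 1000 = 2828.427125 -> 2828.43 kbps (2 dp)

2828.43


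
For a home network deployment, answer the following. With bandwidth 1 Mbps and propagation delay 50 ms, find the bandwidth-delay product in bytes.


Given: bandwidth = 1 Mbps, delay = 50 ms
BDP in bits = 1 * 10^6 * 50 / 1000
BDP in bits = 50000
BDP in bytes = 50000 / 8 = 6250

6250


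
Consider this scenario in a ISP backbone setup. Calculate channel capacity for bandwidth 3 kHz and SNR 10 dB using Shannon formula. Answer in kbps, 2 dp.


Given: B = 3 kHz, SNR = 10 dB
SNR linear = 10^(10/10) = 10
1 + SNR = 11
log2(11) = 3.4594316186
C = 3 * 1000 * 3.4594316186 = 10378.2949 bps
C = 10.378295 kbps -> 10.38 kbps (2 dp)

10.38


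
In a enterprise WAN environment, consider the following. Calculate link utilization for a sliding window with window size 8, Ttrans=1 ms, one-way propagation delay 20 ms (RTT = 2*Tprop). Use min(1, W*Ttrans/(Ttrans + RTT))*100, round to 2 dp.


Given: W = 8, Ttrans = 1 ms, RTT = 40 ms (= 2 * Tprop, Tprop = 20 ms)
Cycle time = Ttrans + RTT = 1 + 40 = 41 ms (first packet sent until its ACK returns)
W * Ttrans = 8 * 1 = 8 ms of sending per cycle
W * Ttrans / (Ttrans + RTT) = 8 / 41 = 0.195122
U = min(1, 0.195122) = 0.195122
U% = 19.51%

19.51


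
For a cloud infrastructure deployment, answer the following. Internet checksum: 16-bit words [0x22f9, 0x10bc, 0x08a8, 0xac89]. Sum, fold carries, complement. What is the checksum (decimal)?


Given words: [0x22f9, 0x10bc, 0x08a8, 0xac89]
Step 1: Sum all words
Raw sum = 8953 + 4284 + 2216 + 44169 = 59622
One's complement = ~59622 & 0xFFFF = 5913

5913


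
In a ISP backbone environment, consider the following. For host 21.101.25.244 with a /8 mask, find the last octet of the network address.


Given: IP = 21.101.25.244, prefix = /8
Subnet mask = 255.0.0.0
Last octet of IP: 244
Last octet of mask: 0
Network last octet = 244 AND 0 = 0

0


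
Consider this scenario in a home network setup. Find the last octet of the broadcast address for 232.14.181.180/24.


Given: IP = 232.14.181.180, prefix = /24
Host bits = 32 - 24 = 8
Network last octet = 180 AND mask = 0
Host part size = 2^8 - 1 = 255
Broadcast last octet = 0 OR 255 = 255

255


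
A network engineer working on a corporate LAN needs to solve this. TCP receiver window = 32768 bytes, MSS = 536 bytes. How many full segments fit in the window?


Given: RWND = 32768 bytes, MSS = 536 bytes
Full segments = floor(RWND / MSS)
Full segments = floor(32768 / 536)
Full segments = floor(61.1343) = 61

61


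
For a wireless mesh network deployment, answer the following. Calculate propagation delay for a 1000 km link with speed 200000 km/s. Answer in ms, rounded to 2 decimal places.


Given: distance = 1000 km, speed = 200000 km/s
Delay = distance / speed = 1000 / 200000 seconds
Delay in ms = 1000 * 1000 / 200000
Delay = 5.0000 ms
Rounded to 2 dp = 5.00 ms

5.00


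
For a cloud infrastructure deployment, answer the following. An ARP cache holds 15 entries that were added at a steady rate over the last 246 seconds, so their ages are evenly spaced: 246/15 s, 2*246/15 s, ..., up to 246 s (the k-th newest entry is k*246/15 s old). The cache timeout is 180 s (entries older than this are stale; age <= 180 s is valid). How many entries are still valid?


Ages are k * 246/15 s for k = 1..15 (spacing = 16.4000 s).
Entry k is valid iff k * 246/15 <= 180 iff k <= 15 * 180 / 246 = 10.9756
n_valid = floor(10.9756) = 10
(n_stale = 15 - 10 = 5)

10


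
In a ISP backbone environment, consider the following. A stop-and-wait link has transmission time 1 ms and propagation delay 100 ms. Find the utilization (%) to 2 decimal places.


Given: Ttrans = 1 ms, Tprop = 100 ms
RTT = 2 * Tprop = 2 * 100 = 200 ms
U = Ttrans / (Ttrans + RTT)
U = 1 / (1 + 200)
U = 1 / 201 = 0.004975
U% = 0.50%

0.50


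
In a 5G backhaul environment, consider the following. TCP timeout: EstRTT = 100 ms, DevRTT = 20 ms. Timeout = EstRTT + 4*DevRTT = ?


Given: EstRTT = 100 ms, DevRTT = 20 ms
Timeout = EstRTT + 4 * DevRTT
4 * DevRTT = 4 * 20 = 80
Timeout = 100 + 80 = 180 ms

180


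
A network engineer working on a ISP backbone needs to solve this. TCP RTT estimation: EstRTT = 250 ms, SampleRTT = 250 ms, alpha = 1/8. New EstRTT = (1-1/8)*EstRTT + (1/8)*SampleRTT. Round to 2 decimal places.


Given: EstRTT = 250 ms, SampleRTT = 250 ms, alpha = 1/8
New EstRTT = (1 - alpha) * EstRTT + alpha * SampleRTT
(7/8) * 250 = 218.75
(1/8) * 250 = 31.25
New EstRTT = 218.75 + 31.25 = 250 ms -> 250.00 ms (2 dp)

250.00


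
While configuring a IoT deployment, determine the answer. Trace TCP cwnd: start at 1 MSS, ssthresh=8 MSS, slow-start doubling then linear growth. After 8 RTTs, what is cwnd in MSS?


RTT 0: cwnd = 1 MSS (initial)
RTT 1: cwnd = 2 MSS (slow start, doubled)
RTT 2: cwnd = 4 MSS (slow start, doubled)
RTT 3: cwnd = 8 MSS (slow start, doubled)
RTT 4: cwnd = 9 MSS (congestion avoidance, +1)
RTT 5: cwnd = 10 MSS (congestion avoidance, +1)
RTT 6: cwnd = 11 MSS (congestion avoidance, +1)
RTT 7: cwnd = 12 MSS (congestion avoidance, +1)
RTT 8: cwnd = 13 MSS (congestion avoidance, +1)

13


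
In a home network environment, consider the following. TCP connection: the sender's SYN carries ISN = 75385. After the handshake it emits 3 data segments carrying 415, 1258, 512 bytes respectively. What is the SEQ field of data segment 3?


The SYN occupies sequence number ISN = 75385, so the first data byte is ISN + 1 = 75386.
SEQ of data segment i = (ISN + 1) + sum of payload sizes of segments 1..i-1.
Segment 1: SEQ = 75386, payload = 415 bytes
Segment 2: SEQ = 75801, payload = 1258 bytes
Segment 3: SEQ = 77059, payload = 512 bytes
SEQ of segment 3 = 75386 + 415 + 1258 = 77059

77059


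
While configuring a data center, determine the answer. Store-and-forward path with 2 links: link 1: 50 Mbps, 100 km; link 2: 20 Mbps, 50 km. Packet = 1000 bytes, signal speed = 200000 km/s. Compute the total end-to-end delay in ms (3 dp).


Packet = 1000 bytes = 8000 bits. Store-and-forward: sum (t_trans + t_prop) per link.
Link 1: t_trans = 8000/(50*10^6) s = 0.1600 ms; t_prop = 100/200000 s = 0.5000 ms; subtotal = 0.6600 ms
Link 2: t_trans = 8000/(20*10^6) s = 0.4000 ms; t_prop = 50/200000 s = 0.2500 ms; subtotal = 0.6500 ms
End-to-end = 0.6600 + 0.6500 = 1.3100 ms -> 1.310 ms (3 dp)

1.310


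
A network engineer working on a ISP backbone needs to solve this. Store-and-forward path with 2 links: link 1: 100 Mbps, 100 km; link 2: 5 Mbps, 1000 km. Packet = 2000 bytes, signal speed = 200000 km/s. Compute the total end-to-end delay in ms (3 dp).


Packet = 2000 bytes = 16000 bits. Store-and-forward: sum (t_trans + t_prop) per link.
Link 1: t_trans = 16000/(100*10^6) s = 0.1600 ms; t_prop = 100/200000 s = 0.5000 ms; subtotal = 0.6600 ms
Link 2: t_trans = 16000/(5*10^6) s = 3.2000 ms; t_prop = 1000/200000 s = 5.0000 ms; subtotal = 8.2000 ms
End-to-end = 0.6600 + 8.2000 = 8.8600 ms -> 8.860 ms (3 dp)

8.860


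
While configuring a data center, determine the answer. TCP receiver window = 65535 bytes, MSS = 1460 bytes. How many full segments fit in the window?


Given: RWND = 65535 bytes, MSS = 1460 bytes
Full segments = floor(RWND / MSS)
Full segments = floor(65535 / 1460)
Full segments = floor(44.887) = 44

44


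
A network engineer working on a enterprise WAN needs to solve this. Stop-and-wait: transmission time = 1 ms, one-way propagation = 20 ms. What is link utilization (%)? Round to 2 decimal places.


Given: Ttrans = 1 ms, Tprop = 20 ms
RTT = 2 * Tprop = 2 * 20 = 40 ms
U = Ttrans / (Ttrans + RTT)
U = 1 / (1 + 40)
U = 1 / 41 = 0.02439
U% = 2.44%

2.44


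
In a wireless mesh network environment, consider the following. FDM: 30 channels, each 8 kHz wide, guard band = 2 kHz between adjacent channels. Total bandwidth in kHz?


Given: 30 channels, 8 kHz each, guard = 2 kHz
Channel bandwidth = 30 * 8 = 240 kHz
Guard bands = 29 gaps * 2 kHz = 58 kHz
Total = 240 + 58 = 298 kHz

298


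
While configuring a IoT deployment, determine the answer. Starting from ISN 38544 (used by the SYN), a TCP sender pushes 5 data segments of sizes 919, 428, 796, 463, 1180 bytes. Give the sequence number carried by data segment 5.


The SYN occupies sequence number ISN = 38544, so the first data byte is ISN + 1 = 38545.
SEQ of data segment i = (ISN + 1) + sum of payload sizes of segments 1..i-1.
Segment 1: SEQ = 38545, payload = 919 bytes
Segment 2: SEQ = 39464, payload = 428 bytes
Segment 3: SEQ = 39892, payload = 796 bytes
Segment 4: SEQ = 40688, payload = 463 bytes
Segment 5: SEQ = 41151, payload = 1180 bytes
SEQ of segment 5 = 38545 + 919 + 428 + 796 + 463 = 41151

41151


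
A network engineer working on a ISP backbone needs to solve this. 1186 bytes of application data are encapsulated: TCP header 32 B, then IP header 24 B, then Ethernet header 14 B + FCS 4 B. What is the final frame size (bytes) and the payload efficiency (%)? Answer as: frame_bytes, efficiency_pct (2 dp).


TCP segment = 1186 + 32 = 1218 B
IP packet = 1218 + 24 = 1242 B
Ethernet frame = 1242 + 14 + 4 = 1260 B
Efficiency = app / frame = 1186 / 1260 = 0.941270 = 94.1270% -> 94.13% (2 dp)

1260, 94.13


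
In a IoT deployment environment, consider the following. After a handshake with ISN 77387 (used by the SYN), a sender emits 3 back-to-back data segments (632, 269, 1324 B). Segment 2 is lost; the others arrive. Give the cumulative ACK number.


SYN uses sequence number 77387; first data byte = ISN + 1 = 77388.
Segment 1: SEQ = 77388, len = 632 B, covers [77388, 78019]
Segment 2: SEQ = 78020, len = 269 B, covers [78020, 78288] [LOST]
Segment 3: SEQ = 78289, len = 1324 B, covers [78289, 79612]
In-order data received: bytes [77388, 78019] (segments 1..1).
Segment 2 missing -> gap begins at byte 78020; later segments buffered out of order.
Cumulative ACK = next expected in-order byte = 77388 + 632 = 78020

78020


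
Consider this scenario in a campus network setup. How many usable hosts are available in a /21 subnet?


Given: subnet mask /21
Host bits = 32 - 21 = 11
Total addresses = 2^11 = 2048
Usable hosts = 2048 - 2 (network + broadcast) = 2046

2046


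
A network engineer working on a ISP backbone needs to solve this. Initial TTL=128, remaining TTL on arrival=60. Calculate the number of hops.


Given: initial TTL = 128, received TTL = 60
Hops = initial TTL - received TTL
Hops = 128 - 60 = 68

68


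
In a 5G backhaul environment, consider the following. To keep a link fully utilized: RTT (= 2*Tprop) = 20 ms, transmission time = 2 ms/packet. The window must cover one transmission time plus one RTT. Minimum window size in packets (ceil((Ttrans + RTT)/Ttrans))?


Given: Ttrans = 2 ms, RTT = 20 ms (= 2 * Tprop, Tprop = 10 ms)
Time until first ACK returns = Ttrans + RTT = 2 + 20 = 22 ms
Need W * Ttrans >= Ttrans + RTT  ->  W >= (Ttrans + RTT) / Ttrans
(Ttrans + RTT) / Ttrans = 22 / 2 = 11
W_min = ceil(11) = 11

11


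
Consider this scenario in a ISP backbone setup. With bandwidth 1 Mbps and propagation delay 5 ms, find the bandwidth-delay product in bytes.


Given: bandwidth = 1 Mbps, delay = 5 ms
BDP in bits = 1 * 10^6 * 5 / 1000
BDP in bits = 5000
BDP in bytes = 5000 / 8 = 625

625


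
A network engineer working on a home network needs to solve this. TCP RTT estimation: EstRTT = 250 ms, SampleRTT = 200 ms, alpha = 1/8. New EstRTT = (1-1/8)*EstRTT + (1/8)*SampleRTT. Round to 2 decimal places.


Given: EstRTT = 250 ms, SampleRTT = 200 ms, alpha = 1/8
New EstRTT = (1 - alpha) * EstRTT + alpha * SampleRTT
(7/8) * 250 = 218.75
(1/8) * 200 = 25
New EstRTT = 218.75 + 25 = 243.75 ms -> 243.75 ms (2 dp)

243.75


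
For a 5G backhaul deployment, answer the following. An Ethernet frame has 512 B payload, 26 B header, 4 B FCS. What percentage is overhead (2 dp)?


Given: payload = 512 B, header = 26 B, trailer = 4 B
Overhead bytes = header + trailer = 26 + 4 = 30
Total frame = payload + overhead = 512 + 30 = 542
Overhead % = 30 / 542 * 100 = 5.5351% -> 5.54% (2 dp)

5.54
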